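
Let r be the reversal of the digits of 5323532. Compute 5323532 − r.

Reverse of 5323532 is 2353235.
5323532 − 2353235 = 2970297

2970297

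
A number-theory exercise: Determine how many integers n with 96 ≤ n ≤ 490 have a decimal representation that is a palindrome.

40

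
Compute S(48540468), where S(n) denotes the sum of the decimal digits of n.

39

4+8+5+4+0+4+6+8 = 39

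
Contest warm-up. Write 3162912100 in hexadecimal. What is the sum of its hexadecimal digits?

3162912100 in base 16 is BC863564.
Digit sum: 11+12+8+6+3+5+6+4 = 55.

55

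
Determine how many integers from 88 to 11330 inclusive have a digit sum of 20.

684

The integers in [88, 11330] that have a digit sum of 20: 299, 389, 398, 479, 488, 497, …, 11288, 11297.
684 qualify.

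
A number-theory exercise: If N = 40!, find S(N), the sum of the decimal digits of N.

189

40! = 815915283247897734345611269596115894272000000000
Sum of its 48 digits: 189.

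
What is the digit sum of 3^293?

3^293 = 62593268888243427522325572648417154077029581904589591436433557420379056779834968721444995955962021668152942131046179260545730559106399531123
Sum of its 140 digits: 639.

639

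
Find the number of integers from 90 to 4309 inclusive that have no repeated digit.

2344

The integers in [90, 4309] that have no repeated digit: 90, 91, 92, 93, 94, 95, …, 4308, 4309.
2344 qualify.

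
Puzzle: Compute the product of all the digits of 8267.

8×2×6×7 = 672

672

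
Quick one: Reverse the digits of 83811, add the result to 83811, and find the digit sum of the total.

33

Reversal of 83811 is 11838; 83811 + 11838 = 95649.
Digit sum of 95649: 9+5+6+4+9 = 33.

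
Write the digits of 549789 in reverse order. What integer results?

987945

Reversing 549789 gives 987945.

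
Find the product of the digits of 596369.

43740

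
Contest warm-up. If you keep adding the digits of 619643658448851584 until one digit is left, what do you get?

5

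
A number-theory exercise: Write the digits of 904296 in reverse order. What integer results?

692409

Reversing 904296 gives 692409.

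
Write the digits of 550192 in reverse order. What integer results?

Reversing 550192 gives 291055.

291055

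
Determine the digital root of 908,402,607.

9

9+0+8+4+0+2+6+0+7 = 36
3+6 = 9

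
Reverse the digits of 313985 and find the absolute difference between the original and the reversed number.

275328

Reverse of 313985 is 589313.
|313985 − 589313| = 275328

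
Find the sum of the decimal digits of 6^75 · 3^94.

504

6^75 · 3^94 = 16245823193876042651739648027913874096349797923184199868429520356801673037191557208485057468386187935744
Sum of its 104 digits: 504.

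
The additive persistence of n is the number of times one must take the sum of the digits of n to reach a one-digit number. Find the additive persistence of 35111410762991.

2

35111410762991 → 50 → 5 (2 steps)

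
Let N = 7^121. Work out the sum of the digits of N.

475

7^121 = 1806603476925444932335424721892206685421837981932696835378964188981494974061222060845344519871619704007
Sum of its 103 digits: 475.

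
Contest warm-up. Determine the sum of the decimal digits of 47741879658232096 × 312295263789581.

155

47741879658232096 × 312295263789581 = 14909562901678023617787804591776
Sum of its 32 digits: 155.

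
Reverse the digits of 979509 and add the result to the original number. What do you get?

1885488

Reverse of 979509 is 905979.
979509 + 905979 = 1885488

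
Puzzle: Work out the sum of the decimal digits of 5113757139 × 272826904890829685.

111

5113757139 × 272826904890829685 = 1395170532596754317301871215
Sum of its 28 digits: 111.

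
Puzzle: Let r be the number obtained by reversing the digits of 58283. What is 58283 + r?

96568

Reverse of 58283 is 38285.
58283 + 38285 = 96568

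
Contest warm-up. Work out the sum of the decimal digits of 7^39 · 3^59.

270

7^39 · 3^59 = 12852203367535854238109914042745838715328667445510243679545581
Sum of its 62 digits: 270.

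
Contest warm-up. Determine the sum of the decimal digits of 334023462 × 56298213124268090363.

334023462 × 56298213124268090363 = 18804924052181863759178096706
Sum of its 29 digits: 135.

135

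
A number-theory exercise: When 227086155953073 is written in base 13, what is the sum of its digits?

69

227086155953073 in base 13 is 99931954A3511.
Digit sum: 9+9+9+3+1+9+5+4+10+3+5+1+1 = 69.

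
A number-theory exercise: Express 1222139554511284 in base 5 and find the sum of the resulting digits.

1222139554511284 in base 5 is 2240142013301423330114.
Digit sum: 2+2+4+0+1+4+2+0+1+3+3+0+1+4+2+3+3+3+0+1+1+4 = 44.

44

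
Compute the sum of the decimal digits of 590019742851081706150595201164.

5+9+0+0+1+9+7+4+2+8+5+1+0+8+1+7+0+6+1+5+0+5+9+5+2+0+1+1+6+4 = 112

112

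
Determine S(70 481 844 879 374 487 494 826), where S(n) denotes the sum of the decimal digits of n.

7+0+4+8+1+8+4+4+8+7+9+3+7+4+4+8+7+4+9+4+8+2+6 = 126

126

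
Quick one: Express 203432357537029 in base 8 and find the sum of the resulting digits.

40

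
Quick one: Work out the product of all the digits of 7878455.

313600

7×8×7×8×4×5×5 = 313600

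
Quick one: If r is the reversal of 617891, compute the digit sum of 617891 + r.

Reversal of 617891 is 198716; 617891 + 198716 = 816607.
Digit sum of 816607: 8+1+6+6+0+7 = 28.

28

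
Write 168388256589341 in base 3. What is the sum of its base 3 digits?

168388256589341 in base 3 is 211002012202112010100202011112.
Digit sum: 2+1+1+0+0+2+0+1+2+2+0+2+1+1+2+0+1+0+1+0+0+2+0+2+0+1+1+1+1+2 = 29.

29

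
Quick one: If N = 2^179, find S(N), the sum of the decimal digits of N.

2^179 = 766247770432944429179173513575154591809369561091801088
Sum of its 54 digits: 248.

248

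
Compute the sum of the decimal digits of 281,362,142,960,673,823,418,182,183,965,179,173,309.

169

2+8+1+3+6+2+1+4+2+9+6+0+6+7+3+8+2+3+4+1+8+1+8+2+1+8+3+9+6+5+1+7+9+1+7+3+3+0+9 = 169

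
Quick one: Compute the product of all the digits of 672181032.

6×7×2×1×8×1×0×3×2 = 0

0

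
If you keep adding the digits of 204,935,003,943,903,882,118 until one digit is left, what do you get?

1

2+0+4+9+3+5+0+0+3+9+4+3+9+0+3+8+8+2+1+1+8 = 82
8+2 = 10
1+0 = 1
(Equivalently, 204,935,003,943,903,882,118 mod 9 = 1.)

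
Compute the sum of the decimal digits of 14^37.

14^37 = 2551157786410604821449163217266219579080704
Sum of its 43 digits: 176.

176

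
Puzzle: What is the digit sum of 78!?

423

78! = 11324281178206297831457521158732046228731749579488251990048962825668835325234200766245086213177344000000000000000000
Sum of its 116 digits: 423.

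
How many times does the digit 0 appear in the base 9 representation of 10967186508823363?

10967186508823363 in base 9 is 58235523315031724.
The digit 0 appears 1 time.

1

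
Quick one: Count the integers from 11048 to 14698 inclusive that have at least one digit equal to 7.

The integers in [11048, 14698] that have at least one digit equal to 7: 11057, 11067, 11070, 11071, 11072, 11073, …, 14687, 14697.
941 qualify.

941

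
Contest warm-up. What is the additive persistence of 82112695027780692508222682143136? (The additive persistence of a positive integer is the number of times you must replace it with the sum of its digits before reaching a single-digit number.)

3

82112695027780692508222682143136 → 128 → 11 → 2 (3 steps)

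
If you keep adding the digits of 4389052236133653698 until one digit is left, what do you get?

5

4+3+8+9+0+5+2+2+3+6+1+3+3+6+5+3+6+9+8 = 86
8+6 = 14
1+4 = 5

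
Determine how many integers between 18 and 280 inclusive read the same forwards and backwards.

26

The integers in [18, 280] that read the same forwards and backwards: 22, 33, 44, 55, 66, 77, …, 262, 272.
26 qualify.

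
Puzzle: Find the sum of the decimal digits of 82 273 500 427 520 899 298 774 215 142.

8+2+2+7+3+5+0+0+4+2+7+5+2+0+8+9+9+2+9+8+7+7+4+2+1+5+1+4+2 = 125

125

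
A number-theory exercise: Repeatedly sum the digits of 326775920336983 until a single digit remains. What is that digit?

1

3+2+6+7+7+5+9+2+0+3+3+6+9+8+3 = 73
7+3 = 10
1+0 = 1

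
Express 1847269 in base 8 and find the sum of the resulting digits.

1847269 in base 8 is 7027745.
Digit sum: 7+0+2+7+7+4+5 = 32.

32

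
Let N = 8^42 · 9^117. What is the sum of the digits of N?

666

8^42 · 9^117 = 376836583804719961665593881407740830017333159260031548066025523238133337268519262413679728595644223625185225692120777717274758072834840997029914607616
Sum of its 150 digits: 666.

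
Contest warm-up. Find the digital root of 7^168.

1

The digital root of n equals n mod 9 (or 9 when 9 | n), so we need 7^168 mod 9.
7^168 ≡ 1 (mod 9), so the digital root is 1.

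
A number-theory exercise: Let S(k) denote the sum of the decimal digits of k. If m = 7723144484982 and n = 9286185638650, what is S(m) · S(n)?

S(7723144484982) = 7+7+2+3+1+4+4+4+8+4+9+8+2 = 63.
S(9286185638650) = 9+2+8+6+1+8+5+6+3+8+6+5+0 = 67.
63 · 67 = 4221.

4221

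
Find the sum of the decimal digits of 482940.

27

4+8+2+9+4+0 = 27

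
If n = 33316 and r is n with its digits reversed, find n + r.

Reverse of 33316 is 61333.
33316 + 61333 = 94649

94649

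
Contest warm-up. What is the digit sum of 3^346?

3^346 = 1213260708003974992012898529975588858068441902580200298146946793277014421211208978085667381424154114220135163522651640338442153620575775780658053144372639176842909929
Sum of its 166 digits: 711.

711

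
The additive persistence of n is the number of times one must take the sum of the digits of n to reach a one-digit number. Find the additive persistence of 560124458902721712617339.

3

560124458902721712617339 → 95 → 14 → 5 (3 steps)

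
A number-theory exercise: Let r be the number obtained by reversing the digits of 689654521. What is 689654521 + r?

Reverse of 689654521 is 125456986.
689654521 + 125456986 = 815111507

815111507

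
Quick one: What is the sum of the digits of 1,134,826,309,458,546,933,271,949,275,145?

140

1+1+3+4+8+2+6+3+0+9+4+5+8+5+4+6+9+3+3+2+7+1+9+4+9+2+7+5+1+4+5 = 140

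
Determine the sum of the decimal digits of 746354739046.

58

7+4+6+3+5+4+7+3+9+0+4+6 = 58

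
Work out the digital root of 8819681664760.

8+8+1+9+6+8+1+6+6+4+7+6+0 = 70
7+0 = 7
(Equivalently, 8819681664760 mod 9 = 7.)

7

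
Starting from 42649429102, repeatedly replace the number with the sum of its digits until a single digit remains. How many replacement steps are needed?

42649429102 → 43 → 7 (2 steps)

2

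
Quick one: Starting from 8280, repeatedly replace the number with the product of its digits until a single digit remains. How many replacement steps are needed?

1

8280 → 0 (1 step)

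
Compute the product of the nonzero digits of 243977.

2×4×3×9×7×7 = 10584

10584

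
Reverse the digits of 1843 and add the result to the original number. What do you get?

Reverse of 1843 is 3481.
1843 + 3481 = 5324

5324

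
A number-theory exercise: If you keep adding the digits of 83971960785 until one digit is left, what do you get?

8+3+9+7+1+9+6+0+7+8+5 = 63
6+3 = 9

9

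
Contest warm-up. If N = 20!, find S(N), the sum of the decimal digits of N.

54

20! = 2432902008176640000
Sum of its 19 digits: 54.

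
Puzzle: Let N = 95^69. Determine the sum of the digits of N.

665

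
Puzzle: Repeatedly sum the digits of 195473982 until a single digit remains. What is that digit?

1+9+5+4+7+3+9+8+2 = 48
4+8 = 12
1+2 = 3

3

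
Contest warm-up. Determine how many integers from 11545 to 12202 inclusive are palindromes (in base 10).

The integers in [11545, 12202] that are palindromes (in base 10): 11611, 11711, 11811, 11911, 12021, 12121.
6 qualify.

6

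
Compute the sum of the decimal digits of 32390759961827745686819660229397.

3+2+3+9+0+7+5+9+9+6+1+8+2+7+7+4+5+6+8+6+8+1+9+6+6+0+2+2+9+3+9+7 = 169

169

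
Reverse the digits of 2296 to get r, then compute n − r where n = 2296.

-4626

Reverse of 2296 is 6922.
2296 − 6922 = -4626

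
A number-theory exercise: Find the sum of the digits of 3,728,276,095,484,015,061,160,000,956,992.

125

3+7+2+8+2+7+6+0+9+5+4+8+4+0+1+5+0+6+1+1+6+0+0+0+0+9+5+6+9+9+2 = 125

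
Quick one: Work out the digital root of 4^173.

7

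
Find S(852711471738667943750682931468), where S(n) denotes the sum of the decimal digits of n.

148

8+5+2+7+1+1+4+7+1+7+3+8+6+6+7+9+4+3+7+5+0+6+8+2+9+3+1+4+6+8 = 148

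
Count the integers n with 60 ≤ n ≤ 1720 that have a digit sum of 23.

The integers in [60, 1720] that have a digit sum of 23: 599, 689, 698, 779, 788, 797, …, 1688, 1697.
21 qualify.

21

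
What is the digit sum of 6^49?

162

6^49 = 134713546244127343440523266742756048896
Sum of its 39 digits: 162.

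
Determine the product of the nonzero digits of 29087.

1008

2×9×8×7 = 1008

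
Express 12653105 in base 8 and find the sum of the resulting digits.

12653105 in base 8 is 60211061.
Digit sum: 6+0+2+1+1+0+6+1 = 17.

17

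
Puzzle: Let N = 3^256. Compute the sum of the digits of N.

3^256 = 139008452377144732764939786789661303114218850808529137991604824430036072629766435941001769154109609521811665540548899435521
Sum of its 123 digits: 540.

540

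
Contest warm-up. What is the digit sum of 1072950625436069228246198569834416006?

159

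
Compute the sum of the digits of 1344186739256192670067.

97

1+3+4+4+1+8+6+7+3+9+2+5+6+1+9+2+6+7+0+0+6+7 = 97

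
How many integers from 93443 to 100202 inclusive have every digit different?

The integers in [93443, 100202] that have every digit different: 93450, 93451, 93452, 93456, 93457, 93458, …, 98764, 98765.
1872 qualify.

1872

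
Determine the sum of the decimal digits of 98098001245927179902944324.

9+8+0+9+8+0+0+1+2+4+5+9+2+7+1+7+9+9+0+2+9+4+4+3+2+4 = 118

118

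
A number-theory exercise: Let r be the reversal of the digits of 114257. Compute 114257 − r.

Reverse of 114257 is 752411.
114257 − 752411 = -638154

-638154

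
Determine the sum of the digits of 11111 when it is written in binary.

9

11111 in base 2 is 10101101100111.
Digit sum: 1+0+1+0+1+1+0+1+1+0+0+1+1+1 = 9.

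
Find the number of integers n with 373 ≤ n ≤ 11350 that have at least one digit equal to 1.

4635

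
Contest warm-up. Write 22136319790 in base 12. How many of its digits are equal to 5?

22136319790 in base 12 is 43594AA2BA.
The digit 5 appears 1 time.

1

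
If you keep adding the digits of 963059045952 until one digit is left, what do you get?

9+6+3+0+5+9+0+4+5+9+5+2 = 57
5+7 = 12
1+2 = 3
(Equivalently, 963059045952 mod 9 = 3.)

3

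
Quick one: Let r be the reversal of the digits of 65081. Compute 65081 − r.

47025

Reverse of 65081 is 18056.
65081 − 18056 = 47025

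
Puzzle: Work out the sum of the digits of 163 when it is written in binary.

4

163 in base 2 is 10100011.
Digit sum: 1+0+1+0+0+0+1+1 = 4.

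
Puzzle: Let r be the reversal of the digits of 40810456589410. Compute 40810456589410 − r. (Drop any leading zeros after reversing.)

Reverse of 40810456589410 is 1498565401804.
40810456589410 − 1498565401804 = 39311891187606

39311891187606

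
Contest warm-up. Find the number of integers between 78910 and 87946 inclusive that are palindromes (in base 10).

The integers in [78910, 87946] that are palindromes (in base 10): 78987, 79097, 79197, 79297, 79397, 79497, …, 87778, 87878.
90 qualify.

90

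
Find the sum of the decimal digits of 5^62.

187

5^62 = 21684043449710088680149056017398834228515625
Sum of its 44 digits: 187.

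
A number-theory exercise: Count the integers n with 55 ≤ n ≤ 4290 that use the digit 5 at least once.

1130

The integers in [55, 4290] that use the digit 5 at least once: 55, 56, 57, 58, 59, 65, …, 4275, 4285.
1130 qualify.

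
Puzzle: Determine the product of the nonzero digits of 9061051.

9×6×1×5×1 = 270

270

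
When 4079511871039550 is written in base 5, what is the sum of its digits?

4079511871039550 in base 5 is 13234202210302441231200.
Digit sum: 1+3+2+3+4+2+0+2+2+1+0+3+0+2+4+4+1+2+3+1+2+0+0 = 42.

42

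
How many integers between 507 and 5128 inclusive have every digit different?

2440

The integers in [507, 5128] that have every digit different: 507, 508, 509, 510, 512, 513, …, 5127, 5128.
2440 qualify.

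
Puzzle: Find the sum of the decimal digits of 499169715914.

65

4+9+9+1+6+9+7+1+5+9+1+4 = 65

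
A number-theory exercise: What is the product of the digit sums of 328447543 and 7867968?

2040

S(328447543) = 3+2+8+4+4+7+5+4+3 = 40.
S(7867968) = 7+8+6+7+9+6+8 = 51.
40 · 51 = 2040.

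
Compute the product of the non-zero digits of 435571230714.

352800

4×3×5×5×7×1×2×3×7×1×4 = 352800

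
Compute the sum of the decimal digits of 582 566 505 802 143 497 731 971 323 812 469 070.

153

5+8+2+5+6+6+5+0+5+8+0+2+1+4+3+4+9+7+7+3+1+9+7+1+3+2+3+8+1+2+4+6+9+0+7+0 = 153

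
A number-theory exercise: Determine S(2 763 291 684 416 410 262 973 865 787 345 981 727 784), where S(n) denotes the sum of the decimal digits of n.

199

2+7+6+3+2+9+1+6+8+4+4+1+6+4+1+0+2+6+2+9+7+3+8+6+5+7+8+7+3+4+5+9+8+1+7+2+7+7+8+4 = 199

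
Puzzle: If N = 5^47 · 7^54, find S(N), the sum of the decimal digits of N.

5^47 · 7^54 = 3068204938043405550754480584677514860595869698300930394907481968402862548828125
Sum of its 79 digits: 371.

371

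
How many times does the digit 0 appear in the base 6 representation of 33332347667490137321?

33332347667490137321 in base 6 is 11011243350404342220141305.
The digit 0 appears 5 times.

5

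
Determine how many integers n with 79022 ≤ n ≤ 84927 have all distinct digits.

The integers in [79022, 84927] that have all distinct digits: 79023, 79024, 79025, 79026, 79028, 79031, …, 84926, 84927.
1985 qualify.

1985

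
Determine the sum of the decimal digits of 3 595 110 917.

41

3+5+9+5+1+1+0+9+1+7 = 41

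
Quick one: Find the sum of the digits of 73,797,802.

43

7+3+7+9+7+8+0+2 = 43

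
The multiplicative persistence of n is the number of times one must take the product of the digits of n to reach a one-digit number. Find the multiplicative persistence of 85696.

85696 → 12960 → 0 (2 steps)

2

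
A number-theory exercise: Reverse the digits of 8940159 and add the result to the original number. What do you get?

Reverse of 8940159 is 9510498.
8940159 + 9510498 = 18450657

18450657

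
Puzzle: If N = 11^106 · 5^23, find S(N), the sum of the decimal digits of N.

536

11^106 · 5^23 = 2910279676598057841020448865762268187641574721940916256042886605116514891722166030462707132345165307154702872765064239501953125
Sum of its 127 digits: 536.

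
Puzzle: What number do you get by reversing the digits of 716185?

Reversing 716185 gives 581617.

581617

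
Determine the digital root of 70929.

9

7+0+9+2+9 = 27
2+7 = 9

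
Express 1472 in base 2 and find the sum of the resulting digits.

4

1472 in base 2 is 10111000000.
Digit sum: 1+0+1+1+1+0+0+0+0+0+0 = 4.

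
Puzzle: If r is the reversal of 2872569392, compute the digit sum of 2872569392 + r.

Reversal of 2872569392 is 2939652782; 2872569392 + 2939652782 = 5812222174.
Digit sum of 5812222174: 5+8+1+2+2+2+2+1+7+4 = 34.

34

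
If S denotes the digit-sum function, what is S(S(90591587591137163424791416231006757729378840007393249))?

First digit sum: 234.
2+3+4 = 9.

9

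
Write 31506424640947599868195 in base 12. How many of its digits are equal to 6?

1

31506424640947599868195 in base 12 is 8274B741BB515A3AA6B97.
The digit 6 appears 1 time.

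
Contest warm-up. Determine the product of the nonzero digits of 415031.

60

4×1×5×3×1 = 60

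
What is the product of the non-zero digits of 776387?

49392

7×7×6×3×8×7 = 49392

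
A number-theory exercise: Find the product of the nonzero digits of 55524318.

5×5×5×2×4×3×1×8 = 24000

24000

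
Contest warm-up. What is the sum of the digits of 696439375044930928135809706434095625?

168

6+9+6+4+3+9+3+7+5+0+4+4+9+3+0+9+2+8+1+3+5+8+0+9+7+0+6+4+3+4+0+9+5+6+2+5 = 168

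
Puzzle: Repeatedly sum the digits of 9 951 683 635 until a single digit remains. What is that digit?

1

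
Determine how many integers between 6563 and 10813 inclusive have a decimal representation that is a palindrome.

43

The integers in [6563, 10813] that have a decimal representation that is a palindrome: 6666, 6776, 6886, 6996, 7007, 7117, …, 10701, 10801.
43 qualify.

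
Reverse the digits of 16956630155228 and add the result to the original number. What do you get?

99211733821189

Reverse of 16956630155228 is 82255103665961.
16956630155228 + 82255103665961 = 99211733821189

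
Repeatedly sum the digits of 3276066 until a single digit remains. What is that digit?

3

3+2+7+6+0+6+6 = 30
3+0 = 3
(Equivalently, 3276066 mod 9 = 3.)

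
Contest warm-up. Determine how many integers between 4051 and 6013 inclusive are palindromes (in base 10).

20

The integers in [4051, 6013] that are palindromes (in base 10): 4114, 4224, 4334, 4444, 4554, 4664, …, 5995, 6006.
20 qualify.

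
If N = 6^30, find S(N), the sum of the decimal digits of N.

6^30 = 221073919720733357899776
Sum of its 24 digits: 117.

117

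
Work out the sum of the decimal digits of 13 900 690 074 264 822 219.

75

1+3+9+0+0+6+9+0+0+7+4+2+6+4+8+2+2+2+1+9 = 75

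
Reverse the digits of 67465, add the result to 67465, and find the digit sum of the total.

Reversal of 67465 is 56476; 67465 + 56476 = 123941.
Digit sum of 123941: 1+2+3+9+4+1 = 20.

20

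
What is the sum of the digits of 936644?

32

9+3+6+6+4+4 = 32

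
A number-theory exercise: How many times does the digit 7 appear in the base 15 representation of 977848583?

1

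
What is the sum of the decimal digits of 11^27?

125

11^27 = 13109994191499930367061460371
Sum of its 29 digits: 125.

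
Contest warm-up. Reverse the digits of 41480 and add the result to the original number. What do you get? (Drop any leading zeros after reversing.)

49894

Reverse of 41480 is 8414.
41480 + 8414 = 49894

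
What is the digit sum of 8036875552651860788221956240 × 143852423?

159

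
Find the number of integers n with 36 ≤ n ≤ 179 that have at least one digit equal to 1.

86

The integers in [36, 179] that have at least one digit equal to 1: 41, 51, 61, 71, 81, 91, …, 178, 179.
86 qualify.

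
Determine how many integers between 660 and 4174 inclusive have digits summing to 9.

The integers in [660, 4174] that have digits summing to 9: 702, 711, 720, 801, 810, 900, …, 4131, 4140.
126 qualify.

126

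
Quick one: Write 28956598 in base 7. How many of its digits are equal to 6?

3

28956598 in base 7 is 501061366.
The digit 6 appears 3 times.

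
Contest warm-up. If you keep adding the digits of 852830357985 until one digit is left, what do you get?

8+5+2+8+3+0+3+5+7+9+8+5 = 63
6+3 = 9

9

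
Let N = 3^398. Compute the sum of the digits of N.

864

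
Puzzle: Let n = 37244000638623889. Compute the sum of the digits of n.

3+7+2+4+4+0+0+0+6+3+8+6+2+3+8+8+9 = 73

73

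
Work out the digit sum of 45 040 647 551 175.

4+5+0+4+0+6+4+7+5+5+1+1+7+5 = 54

54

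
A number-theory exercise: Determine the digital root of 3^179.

9

The digital root of n equals n mod 9 (or 9 when 9 | n), so we need 3^179 mod 9.
3^179 ≡ 0 (mod 9), so the digital root is 9.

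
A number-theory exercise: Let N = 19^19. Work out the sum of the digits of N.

19^19 = 1978419655660313589123979
Sum of its 25 digits: 127.

127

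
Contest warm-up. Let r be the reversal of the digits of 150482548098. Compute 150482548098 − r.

-740362735953

Reverse of 150482548098 is 890845284051.
150482548098 − 890845284051 = -740362735953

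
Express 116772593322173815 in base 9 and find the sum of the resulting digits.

116772593322173815 in base 9 is 700136386218411741.
Digit sum: 7+0+0+1+3+6+3+8+6+2+1+8+4+1+1+7+4+1 = 63.

63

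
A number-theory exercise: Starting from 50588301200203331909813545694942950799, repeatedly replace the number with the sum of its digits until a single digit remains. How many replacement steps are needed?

2

50588301200203331909813545694942950799 → 161 → 8 (2 steps)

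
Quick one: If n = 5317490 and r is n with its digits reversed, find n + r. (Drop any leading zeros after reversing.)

6264625

Reverse of 5317490 is 947135.
5317490 + 947135 = 6264625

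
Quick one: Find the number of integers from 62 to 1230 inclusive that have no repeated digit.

The integers in [62, 1230] that have no repeated digit: 62, 63, 64, 65, 67, 68, …, 1209, 1230.
746 qualify.

746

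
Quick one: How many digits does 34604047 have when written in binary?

26

34604047 in base 2 is 10000100000000010000001111, which has 26 digits.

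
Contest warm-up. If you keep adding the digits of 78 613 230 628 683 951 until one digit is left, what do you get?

7+8+6+1+3+2+3+0+6+2+8+6+8+3+9+5+1 = 78
7+8 = 15
1+5 = 6

6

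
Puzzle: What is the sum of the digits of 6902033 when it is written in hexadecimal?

23

6902033 in base 16 is 695111.
Digit sum: 6+9+5+1+1+1 = 23.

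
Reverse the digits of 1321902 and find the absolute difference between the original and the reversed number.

769329

Reverse of 1321902 is 2091231.
|1321902 − 2091231| = 769329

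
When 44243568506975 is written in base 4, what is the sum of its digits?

35

44243568506975 in base 4 is 22003311002023303201133.
Digit sum: 2+2+0+0+3+3+1+1+0+0+2+0+2+3+3+0+3+2+0+1+1+3+3 = 35.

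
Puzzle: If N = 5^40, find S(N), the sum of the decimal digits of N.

130

5^40 = 9094947017729282379150390625
Sum of its 28 digits: 130.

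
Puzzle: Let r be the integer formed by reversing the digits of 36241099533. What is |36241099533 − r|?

2642085270

Reverse of 36241099533 is 33599014263.
|36241099533 − 33599014263| = 2642085270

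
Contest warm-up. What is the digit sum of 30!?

117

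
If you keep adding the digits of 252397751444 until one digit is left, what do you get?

8

2+5+2+3+9+7+7+5+1+4+4+4 = 53
5+3 = 8
(Equivalently, 252397751444 mod 9 = 8.)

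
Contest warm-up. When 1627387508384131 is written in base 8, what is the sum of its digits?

60

1627387508384131 in base 8 is 56201465626260603.
Digit sum: 5+6+2+0+1+4+6+5+6+2+6+2+6+0+6+0+3 = 60.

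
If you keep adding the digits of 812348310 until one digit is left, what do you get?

3

8+1+2+3+4+8+3+1+0 = 30
3+0 = 3
(Equivalently, 812348310 mod 9 = 3.)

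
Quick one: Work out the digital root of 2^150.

1

The digital root of n equals n mod 9 (or 9 when 9 | n), so we need 2^150 mod 9.
2^150 ≡ 1 (mod 9), so the digital root is 1.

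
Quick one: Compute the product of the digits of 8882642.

8×8×8×2×6×4×2 = 49152

49152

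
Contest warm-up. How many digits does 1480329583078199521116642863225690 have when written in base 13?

30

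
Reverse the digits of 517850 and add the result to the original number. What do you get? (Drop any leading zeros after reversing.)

576565

Reverse of 517850 is 58715.
517850 + 58715 = 576565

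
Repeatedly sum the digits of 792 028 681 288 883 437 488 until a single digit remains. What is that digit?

6

7+9+2+0+2+8+6+8+1+2+8+8+8+8+3+4+3+7+4+8+8 = 114
1+1+4 = 6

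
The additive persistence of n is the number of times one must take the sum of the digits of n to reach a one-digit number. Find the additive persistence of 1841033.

2

1841033 → 20 → 2 (2 steps)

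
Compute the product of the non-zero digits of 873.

168

8×7×3 = 168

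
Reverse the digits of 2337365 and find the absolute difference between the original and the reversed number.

3299967

Reverse of 2337365 is 5637332.
|2337365 − 5637332| = 3299967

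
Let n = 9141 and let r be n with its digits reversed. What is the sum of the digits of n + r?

12

Reversal of 9141 is 1419; 9141 + 1419 = 10560.
Digit sum of 10560: 1+0+5+6+0 = 12.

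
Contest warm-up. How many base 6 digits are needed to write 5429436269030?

17

5429436269030 in base 6 is 15314125410051142, which has 17 digits.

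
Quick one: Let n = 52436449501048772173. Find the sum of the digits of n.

5+2+4+3+6+4+4+9+5+0+1+0+4+8+7+7+2+1+7+3 = 82

82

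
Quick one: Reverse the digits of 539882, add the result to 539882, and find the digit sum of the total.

34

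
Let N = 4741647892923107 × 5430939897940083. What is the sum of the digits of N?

144

4741647892923107 × 5430939897940083 = 25751604723659628335622812197881
Sum of its 32 digits: 144.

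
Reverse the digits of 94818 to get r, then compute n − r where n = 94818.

12969

Reverse of 94818 is 81849.
94818 − 81849 = 12969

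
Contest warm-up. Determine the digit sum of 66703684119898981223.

6+6+7+0+3+6+8+4+1+1+9+8+9+8+9+8+1+2+2+3 = 101

101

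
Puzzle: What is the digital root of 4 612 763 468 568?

3

4+6+1+2+7+6+3+4+6+8+5+6+8 = 66
6+6 = 12
1+2 = 3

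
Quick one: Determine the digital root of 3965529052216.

1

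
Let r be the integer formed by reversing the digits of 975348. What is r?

843579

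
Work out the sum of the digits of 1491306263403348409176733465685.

1+4+9+1+3+0+6+2+6+3+4+0+3+3+4+8+4+0+9+1+7+6+7+3+3+4+6+5+6+8+5 = 131

131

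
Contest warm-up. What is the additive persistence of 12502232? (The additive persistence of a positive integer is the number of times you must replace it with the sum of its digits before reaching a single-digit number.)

12502232 → 17 → 8 (2 steps)

2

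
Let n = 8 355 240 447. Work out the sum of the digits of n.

8+3+5+5+2+4+0+4+4+7 = 42

42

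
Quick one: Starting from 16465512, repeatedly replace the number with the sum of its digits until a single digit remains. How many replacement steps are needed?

16465512 → 30 → 3 (2 steps)

2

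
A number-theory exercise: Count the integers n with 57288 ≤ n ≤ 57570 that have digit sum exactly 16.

3

The integers in [57288, 57570] that have digit sum exactly 16: 57301, 57310, 57400.
3 qualify.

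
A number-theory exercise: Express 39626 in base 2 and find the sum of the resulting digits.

8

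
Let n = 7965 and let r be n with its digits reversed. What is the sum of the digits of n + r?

18

Reversal of 7965 is 5697; 7965 + 5697 = 13662.
Digit sum of 13662: 1+3+6+6+2 = 18.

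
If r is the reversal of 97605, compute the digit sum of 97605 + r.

27

Reversal of 97605 is 50679; 97605 + 50679 = 148284.
Digit sum of 148284: 1+4+8+2+8+4 = 27.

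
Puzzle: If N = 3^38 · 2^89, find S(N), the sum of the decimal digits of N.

162

3^38 · 2^89 = 836136714222413625220412049075224241890131968
Sum of its 45 digits: 162.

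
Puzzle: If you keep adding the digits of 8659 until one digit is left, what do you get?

8+6+5+9 = 28
2+8 = 10
1+0 = 1
(Equivalently, 8659 mod 9 = 1.)

1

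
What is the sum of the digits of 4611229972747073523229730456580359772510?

171

4+6+1+1+2+2+9+9+7+2+7+4+7+0+7+3+5+2+3+2+2+9+7+3+0+4+5+6+5+8+0+3+5+9+7+7+2+5+1+0 = 171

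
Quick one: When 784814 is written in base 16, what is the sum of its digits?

59

784814 in base 16 is BF9AE.
Digit sum: 11+15+9+10+14 = 59.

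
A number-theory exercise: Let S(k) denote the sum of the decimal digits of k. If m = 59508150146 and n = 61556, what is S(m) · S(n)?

S(59508150146) = 5+9+5+0+8+1+5+0+1+4+6 = 44.
S(61556) = 6+1+5+5+6 = 23.
44 · 23 = 1012.

1012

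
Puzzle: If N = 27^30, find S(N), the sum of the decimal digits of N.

216

27^30 = 8727963568087712425891397479476727340041449
Sum of its 43 digits: 216.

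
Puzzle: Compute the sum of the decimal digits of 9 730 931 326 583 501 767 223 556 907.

124

9+7+3+0+9+3+1+3+2+6+5+8+3+5+0+1+7+6+7+2+2+3+5+5+6+9+0+7 = 124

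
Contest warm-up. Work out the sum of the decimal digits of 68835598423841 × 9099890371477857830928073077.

68835598423841 × 9099890371477857830928073077 = 626396399312027122488463546161380467028757
Sum of its 42 digits: 186.

186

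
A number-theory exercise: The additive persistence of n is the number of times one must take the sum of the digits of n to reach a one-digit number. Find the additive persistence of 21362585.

2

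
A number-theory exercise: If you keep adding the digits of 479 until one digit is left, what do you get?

2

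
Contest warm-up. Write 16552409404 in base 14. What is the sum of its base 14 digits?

50

16552409404 in base 14 is B3048B256.
Digit sum: 11+3+0+4+8+11+2+5+6 = 50.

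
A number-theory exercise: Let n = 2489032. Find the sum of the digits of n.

28

2+4+8+9+0+3+2 = 28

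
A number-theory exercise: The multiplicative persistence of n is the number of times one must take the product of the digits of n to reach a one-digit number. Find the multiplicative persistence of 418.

418 → 32 → 6 (2 steps)

2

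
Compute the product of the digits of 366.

3×6×6 = 108

108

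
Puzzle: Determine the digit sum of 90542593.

37

9+0+5+4+2+5+9+3 = 37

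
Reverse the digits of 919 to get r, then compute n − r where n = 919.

0

Reverse of 919 is 919.
919 − 919 = 0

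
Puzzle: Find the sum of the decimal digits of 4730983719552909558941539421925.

153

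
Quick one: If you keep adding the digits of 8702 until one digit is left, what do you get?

8

8+7+0+2 = 17
1+7 = 8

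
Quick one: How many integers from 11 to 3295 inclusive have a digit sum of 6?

72

The integers in [11, 3295] that have a digit sum of 6: 15, 24, 33, 42, 51, 60, …, 3201, 3210.
72 qualify.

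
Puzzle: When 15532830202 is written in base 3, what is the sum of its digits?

24

15532830202 in base 3 is 1111002111202112022111.
Digit sum: 1+1+1+1+0+0+2+1+1+1+2+0+2+1+1+2+0+2+2+1+1+1 = 24.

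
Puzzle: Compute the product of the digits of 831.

24

8×3×1 = 24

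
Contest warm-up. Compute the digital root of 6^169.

9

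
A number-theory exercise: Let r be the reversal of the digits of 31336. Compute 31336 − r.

Reverse of 31336 is 63313.
31336 − 63313 = -31977

-31977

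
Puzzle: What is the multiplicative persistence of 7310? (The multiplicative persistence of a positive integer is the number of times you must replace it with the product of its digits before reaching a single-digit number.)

1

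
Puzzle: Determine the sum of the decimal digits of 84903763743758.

8+4+9+0+3+7+6+3+7+4+3+7+5+8 = 74

74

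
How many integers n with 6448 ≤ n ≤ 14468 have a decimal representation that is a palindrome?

80

The integers in [6448, 14468] that have a decimal representation that is a palindrome: 6556, 6666, 6776, 6886, 6996, 7007, …, 14341, 14441.
80 qualify.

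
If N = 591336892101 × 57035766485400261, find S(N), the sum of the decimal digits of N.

591336892101 × 57035766485400261 = 33727352892074966130754238361
Sum of its 29 digits: 126.

126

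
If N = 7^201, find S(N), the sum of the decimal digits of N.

7^201 = 73232868039200500225132297282717695618734319851191635619650980588245880371969835762420678304365548352051456737767824199218442262405785138317055279871378715742462192840007
Sum of its 170 digits: 757.

757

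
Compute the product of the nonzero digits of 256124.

480

2×5×6×1×2×4 = 480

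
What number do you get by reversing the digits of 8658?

8568

Reversing 8658 gives 8568.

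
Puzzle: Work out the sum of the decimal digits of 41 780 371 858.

4+1+7+8+0+3+7+1+8+5+8 = 52

52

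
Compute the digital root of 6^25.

The digital root of n equals n mod 9 (or 9 when 9 | n), so we need 6^25 mod 9.
6^25 ≡ 0 (mod 9), so the digital root is 9.

9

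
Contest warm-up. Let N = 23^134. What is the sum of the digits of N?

23^134 = 296162471984580759935155211465554463846492341524045605175330631799712916978623347832294009473125305655867158407912452735445707434394375431549739776727249993247992094989362394785250609
Sum of its 183 digits: 862.

862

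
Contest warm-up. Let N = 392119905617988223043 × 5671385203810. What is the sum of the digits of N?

392119905617988223043 × 5671385203810 = 2223863030841232102344904293393830
Sum of its 34 digits: 116.

116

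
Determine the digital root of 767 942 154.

9

7+6+7+9+4+2+1+5+4 = 45
4+5 = 9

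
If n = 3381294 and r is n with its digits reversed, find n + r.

Reverse of 3381294 is 4921833.
3381294 + 4921833 = 8303127

8303127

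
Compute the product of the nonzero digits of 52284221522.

5×2×2×8×4×2×2×1×5×2×2 = 51200

51200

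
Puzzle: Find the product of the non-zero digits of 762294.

7×6×2×2×9×4 = 6048

6048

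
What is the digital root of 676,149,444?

6+7+6+1+4+9+4+4+4 = 45
4+5 = 9

9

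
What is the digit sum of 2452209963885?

63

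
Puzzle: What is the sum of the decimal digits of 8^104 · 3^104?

8^104 · 3^104 = 348312562242107569060763455003257230398817675880656870833443050896087550185262260613208816532718154094925536004154900630640387075188732802891776
Sum of its 144 digits: 603.

603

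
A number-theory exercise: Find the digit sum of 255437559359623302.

2+5+5+4+3+7+5+5+9+3+5+9+6+2+3+3+0+2 = 78

78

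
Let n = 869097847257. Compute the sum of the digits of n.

8+6+9+0+9+7+8+4+7+2+5+7 = 72

72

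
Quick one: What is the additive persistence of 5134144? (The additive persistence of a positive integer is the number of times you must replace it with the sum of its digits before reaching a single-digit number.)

2

5134144 → 22 → 4 (2 steps)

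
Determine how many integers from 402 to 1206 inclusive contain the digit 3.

The integers in [402, 1206] that contain the digit 3: 403, 413, 423, 430, 431, 432, …, 1193, 1203.
153 qualify.

153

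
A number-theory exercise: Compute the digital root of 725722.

7+2+5+7+2+2 = 25
2+5 = 7
(Equivalently, 725722 mod 9 = 7.)

7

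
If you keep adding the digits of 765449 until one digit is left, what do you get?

8

7+6+5+4+4+9 = 35
3+5 = 8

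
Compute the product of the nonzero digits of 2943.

2×9×4×3 = 216

216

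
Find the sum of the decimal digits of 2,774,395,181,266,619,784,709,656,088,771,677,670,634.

206

2+7+7+4+3+9+5+1+8+1+2+6+6+6+1+9+7+8+4+7+0+9+6+5+6+0+8+8+7+7+1+6+7+7+6+7+0+6+3+4 = 206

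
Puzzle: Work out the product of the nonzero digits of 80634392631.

8×6×3×4×3×9×2×6×3×1 = 559872

559872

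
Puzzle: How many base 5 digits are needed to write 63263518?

12

63263518 in base 5 is 112143413033, which has 12 digits.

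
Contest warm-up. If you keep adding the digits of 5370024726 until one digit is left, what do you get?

9

5+3+7+0+0+2+4+7+2+6 = 36
3+6 = 9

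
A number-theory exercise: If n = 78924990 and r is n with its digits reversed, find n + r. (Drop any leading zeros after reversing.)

Reverse of 78924990 is 9942987.
78924990 + 9942987 = 88867977

88867977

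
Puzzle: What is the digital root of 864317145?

8+6+4+3+1+7+1+4+5 = 39
3+9 = 12
1+2 = 3
(Equivalently, 864317145 mod 9 = 3.)

3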